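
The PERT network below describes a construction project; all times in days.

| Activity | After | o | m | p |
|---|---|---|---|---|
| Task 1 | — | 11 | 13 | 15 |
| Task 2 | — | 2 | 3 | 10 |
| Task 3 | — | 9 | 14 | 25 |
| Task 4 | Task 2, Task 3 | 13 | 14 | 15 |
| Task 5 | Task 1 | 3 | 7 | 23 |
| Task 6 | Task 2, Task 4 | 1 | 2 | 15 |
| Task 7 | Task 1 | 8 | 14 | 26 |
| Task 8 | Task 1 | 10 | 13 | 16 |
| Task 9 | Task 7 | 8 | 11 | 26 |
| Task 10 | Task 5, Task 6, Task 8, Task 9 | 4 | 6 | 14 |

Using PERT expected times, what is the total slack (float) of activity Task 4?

8 days

te_Task 1 = (11 + 4·13 + 15)/6 = 78/6 = 13
te_Task 2 = (2 + 4·3 + 10)/6 = 24/6 = 4
te_Task 3 = (9 + 4·14 + 25)/6 = 90/6 = 15
te_Task 4 = (13 + 4·14 + 15)/6 = 84/6 = 14
te_Task 5 = (3 + 4·7 + 23)/6 = 54/6 = 9
te_Task 6 = (1 + 4·2 + 15)/6 = 24/6 = 4
te_Task 7 = (8 + 4·14 + 26)/6 = 90/6 = 15
te_Task 8 = (10 + 4·13 + 16)/6 = 78/6 = 13
te_Task 9 = (8 + 4·11 + 26)/6 = 78/6 = 13
te_Task 10 = (4 + 4·6 + 14)/6 = 42/6 = 7

Forward pass:
ES_Task 1 = 0; EF_Task 1 = 13
ES_Task 2 = 0; EF_Task 2 = 4
ES_Task 3 = 0; EF_Task 3 = 15
ES_Task 4 = max(EF_Task 2=4, EF_Task 3=15) = 15; EF_Task 4 = 15+14 = 29
ES_Task 5 = 13; EF_Task 5 = 13+9 = 22
ES_Task 6 = max(EF_Task 2=4, EF_Task 4=29) = 29; EF_Task 6 = 29+4 = 33
ES_Task 7 = 13; EF_Task 7 = 13+15 = 28
ES_Task 8 = 13; EF_Task 8 = 13+13 = 26
ES_Task 9 = 28; EF_Task 9 = 28+13 = 41
ES_Task 10 = max(EF_Task 5=22, EF_Task 6=33, EF_Task 8=26, EF_Task 9=41) = 41; EF_Task 10 = 41+7 = 48
Expected project duration μ = 48 days. Critical path: Task 1 → Task 7 → Task 9 → Task 10.

Backward pass:
LF_Task 10 = 48; LS_Task 10 = 48−7 = 41
LF_Task 9 = LS_Task 10 = 41; LS_Task 9 = 41−13 = 28
LF_Task 8 = LS_Task 10 = 41; LS_Task 8 = 41−13 = 28
LF_Task 7 = LS_Task 9 = 28; LS_Task 7 = 28−15 = 13
LF_Task 6 = LS_Task 10 = 41; LS_Task 6 = 41−4 = 37
LF_Task 5 = LS_Task 10 = 41; LS_Task 5 = 41−9 = 32
LF_Task 4 = LS_Task 6 = 37; LS_Task 4 = 37−14 = 23
LF_Task 3 = LS_Task 4 = 23; LS_Task 3 = 23−15 = 8
LF_Task 2 = min(LS_Task 4=23, LS_Task 6=37) = 23; LS_Task 2 = 23−4 = 19
LF_Task 1 = min(LS_Task 5=32, LS_Task 7=13, LS_Task 8=28) = 13; LS_Task 1 = 13−13 = 0
Slack_Task 4 = LS_Task 4 − ES_Task 4 = 23 − 15 = 8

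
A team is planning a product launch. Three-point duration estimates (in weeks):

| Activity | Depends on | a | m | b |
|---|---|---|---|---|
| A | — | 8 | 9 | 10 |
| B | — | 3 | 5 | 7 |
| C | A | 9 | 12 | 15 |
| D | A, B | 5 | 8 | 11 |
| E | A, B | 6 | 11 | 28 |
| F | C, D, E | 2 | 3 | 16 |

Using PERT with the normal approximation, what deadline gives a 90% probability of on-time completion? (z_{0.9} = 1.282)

te_A = (8 + 4·9 + 10)/6 = 54/6 = 9; σ²_A = ((10−8)/6)² = 0.111
te_B = (3 + 4·5 + 7)/6 = 30/6 = 5; σ²_B = ((7−3)/6)² = 0.444
te_C = (9 + 4·12 + 15)/6 = 72/6 = 12; σ²_C = ((15−9)/6)² = 1.000
te_D = (5 + 4·8 + 11)/6 = 48/6 = 8; σ²_D = ((11−5)/6)² = 1.000
te_E = (6 + 4·11 + 28)/6 = 78/6 = 13; σ²_E = ((28−6)/6)² = 13.444
te_F = (2 + 4·3 + 16)/6 = 30/6 = 5; σ²_F = ((16−2)/6)² = 5.444

Forward pass:
ES_A = 0; EF_A = 9
ES_B = 0; EF_B = 5
ES_C = 9; EF_C = 9+12 = 21
ES_D = max(EF_A=9, EF_B=5) = 9; EF_D = 9+8 = 17
ES_E = max(EF_A=9, EF_B=5) = 9; EF_E = 9+13 = 22
ES_F = max(EF_C=21, EF_D=17, EF_E=22) = 22; EF_F = 22+5 = 27
Expected project duration μ = 27 weeks. Critical path: A → E → F.

Variance along critical path = 0.111 + 13.444 + 5.444 = 19.000; σ = 4.359 weeks.
D = μ + z·σ = 27 + 1.282·4.359 = 32.6 weeks

32.6 weeks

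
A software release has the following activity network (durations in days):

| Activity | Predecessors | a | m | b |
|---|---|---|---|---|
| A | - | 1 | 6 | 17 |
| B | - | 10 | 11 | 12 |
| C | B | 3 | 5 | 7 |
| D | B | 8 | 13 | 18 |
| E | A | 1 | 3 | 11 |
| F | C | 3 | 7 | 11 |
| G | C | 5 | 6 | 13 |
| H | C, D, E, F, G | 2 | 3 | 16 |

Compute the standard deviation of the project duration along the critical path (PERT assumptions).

te_A = (1 + 4·6 + 17)/6 = 42/6 = 7; σ²_A = ((17−1)/6)² = 7.111
te_B = (10 + 4·11 + 12)/6 = 66/6 = 11; σ²_B = ((12−10)/6)² = 0.111
te_C = (3 + 4·5 + 7)/6 = 30/6 = 5; σ²_C = ((7−3)/6)² = 0.444
te_D = (8 + 4·13 + 18)/6 = 78/6 = 13; σ²_D = ((18−8)/6)² = 2.778
te_E = (1 + 4·3 + 11)/6 = 24/6 = 4; σ²_E = ((11−1)/6)² = 2.778
te_F = (3 + 4·7 + 11)/6 = 42/6 = 7; σ²_F = ((11−3)/6)² = 1.778
te_G = (5 + 4·6 + 13)/6 = 42/6 = 7; σ²_G = ((13−5)/6)² = 1.778
te_H = (2 + 4·3 + 16)/6 = 30/6 = 5; σ²_H = ((16−2)/6)² = 5.444

Forward pass:
ES_A = 0; EF_A = 7
ES_B = 0; EF_B = 11
ES_C = 11; EF_C = 11+5 = 16
ES_D = 11; EF_D = 11+13 = 24
ES_E = 7; EF_E = 7+4 = 11
ES_F = 16; EF_F = 16+7 = 23
ES_G = 16; EF_G = 16+7 = 23
ES_H = max(EF_C=16, EF_D=24, EF_E=11, EF_F=23, EF_G=23) = 24; EF_H = 24+5 = 29
Expected project duration μ = 29 days. Critical path: B → D → H.

Variance along critical path = 0.111 + 2.778 + 5.444 = 8.333
σ = √8.333 = 2.887 days

2.89 days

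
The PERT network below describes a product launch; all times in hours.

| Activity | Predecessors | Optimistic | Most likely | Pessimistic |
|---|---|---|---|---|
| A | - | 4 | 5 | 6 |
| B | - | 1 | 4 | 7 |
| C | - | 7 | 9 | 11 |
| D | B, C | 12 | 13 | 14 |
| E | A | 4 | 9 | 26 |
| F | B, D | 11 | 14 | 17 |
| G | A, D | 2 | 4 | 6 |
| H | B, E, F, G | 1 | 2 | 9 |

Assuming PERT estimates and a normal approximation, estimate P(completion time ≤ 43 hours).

te_A = (4 + 4·5 + 6)/6 = 30/6 = 5; σ²_A = ((6−4)/6)² = 0.111
te_B = (1 + 4·4 + 7)/6 = 24/6 = 4; σ²_B = ((7−1)/6)² = 1.000
te_C = (7 + 4·9 + 11)/6 = 54/6 = 9; σ²_C = ((11−7)/6)² = 0.444
te_D = (12 + 4·13 + 14)/6 = 78/6 = 13; σ²_D = ((14−12)/6)² = 0.111
te_E = (4 + 4·9 + 26)/6 = 66/6 = 11; σ²_E = ((26−4)/6)² = 13.444
te_F = (11 + 4·14 + 17)/6 = 84/6 = 14; σ²_F = ((17−11)/6)² = 1.000
te_G = (2 + 4·4 + 6)/6 = 24/6 = 4; σ²_G = ((6−2)/6)² = 0.444
te_H = (1 + 4·2 + 9)/6 = 18/6 = 3; σ²_H = ((9−1)/6)² = 1.778

Forward pass:
ES_A = 0; EF_A = 5
ES_B = 0; EF_B = 4
ES_C = 0; EF_C = 9
ES_D = max(EF_B=4, EF_C=9) = 9; EF_D = 9+13 = 22
ES_E = 5; EF_E = 5+11 = 16
ES_F = max(EF_B=4, EF_D=22) = 22; EF_F = 22+14 = 36
ES_G = max(EF_A=5, EF_D=22) = 22; EF_G = 22+4 = 26
ES_H = max(EF_B=4, EF_E=16, EF_F=36, EF_G=26) = 36; EF_H = 36+3 = 39
Expected project duration μ = 39 hours. Critical path: C → D → F → H.

Variance along critical path = 0.444 + 0.111 + 1.000 + 1.778 = 3.333; σ = √3.333 = 1.826 hours.
Z = (43 − 39) / 1.826 = 2.191
P(T ≤ 43) = Φ(2.191) ≈ 0.986

0.986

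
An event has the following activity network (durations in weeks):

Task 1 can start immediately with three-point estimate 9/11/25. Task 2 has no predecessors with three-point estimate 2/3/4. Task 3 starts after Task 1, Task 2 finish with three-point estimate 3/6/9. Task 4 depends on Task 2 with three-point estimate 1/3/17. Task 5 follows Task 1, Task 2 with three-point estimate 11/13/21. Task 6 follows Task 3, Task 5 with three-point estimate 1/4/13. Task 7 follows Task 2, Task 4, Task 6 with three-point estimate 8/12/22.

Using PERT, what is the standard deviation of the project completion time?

4.40 weeks

te_Task 1 = (9 + 4·11 + 25)/6 = 78/6 = 13; σ²_Task 1 = ((25−9)/6)² = 7.111
te_Task 2 = (2 + 4·3 + 4)/6 = 18/6 = 3; σ²_Task 2 = ((4−2)/6)² = 0.111
te_Task 3 = (3 + 4·6 + 9)/6 = 36/6 = 6; σ²_Task 3 = ((9−3)/6)² = 1.000
te_Task 4 = (1 + 4·3 + 17)/6 = 30/6 = 5; σ²_Task 4 = ((17−1)/6)² = 7.111
te_Task 5 = (11 + 4·13 + 21)/6 = 84/6 = 14; σ²_Task 5 = ((21−11)/6)² = 2.778
te_Task 6 = (1 + 4·4 + 13)/6 = 30/6 = 5; σ²_Task 6 = ((13−1)/6)² = 4.000
te_Task 7 = (8 + 4·12 + 22)/6 = 78/6 = 13; σ²_Task 7 = ((22−8)/6)² = 5.444

Forward pass:
ES_Task 1 = 0; EF_Task 1 = 13
ES_Task 2 = 0; EF_Task 2 = 3
ES_Task 3 = max(EF_Task 1=13, EF_Task 2=3) = 13; EF_Task 3 = 13+6 = 19
ES_Task 4 = 3; EF_Task 4 = 3+5 = 8
ES_Task 5 = max(EF_Task 1=13, EF_Task 2=3) = 13; EF_Task 5 = 13+14 = 27
ES_Task 6 = max(EF_Task 3=19, EF_Task 5=27) = 27; EF_Task 6 = 27+5 = 32
ES_Task 7 = max(EF_Task 2=3, EF_Task 4=8, EF_Task 6=32) = 32; EF_Task 7 = 32+13 = 45
Expected project duration μ = 45 weeks. Critical path: Task 1 → Task 5 → Task 6 → Task 7.

Variance along critical path = 7.111 + 2.778 + 4.000 + 5.444 = 19.333
σ = √19.333 = 4.397 weeks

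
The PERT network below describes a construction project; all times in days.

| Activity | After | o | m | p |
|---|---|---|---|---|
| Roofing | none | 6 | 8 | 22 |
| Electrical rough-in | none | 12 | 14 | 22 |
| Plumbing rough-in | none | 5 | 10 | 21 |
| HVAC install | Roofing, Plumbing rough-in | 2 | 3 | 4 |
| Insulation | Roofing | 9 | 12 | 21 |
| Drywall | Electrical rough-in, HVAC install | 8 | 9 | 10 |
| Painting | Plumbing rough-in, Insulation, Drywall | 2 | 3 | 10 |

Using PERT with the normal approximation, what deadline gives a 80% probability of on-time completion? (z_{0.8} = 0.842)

29.8 days

te_Roofing = (6 + 4·8 + 22)/6 = 60/6 = 10; σ²_Roofing = ((22−6)/6)² = 7.111
te_Electrical rough-in = (12 + 4·14 + 22)/6 = 90/6 = 15; σ²_Electrical rough-in = ((22−12)/6)² = 2.778
te_Plumbing rough-in = (5 + 4·10 + 21)/6 = 66/6 = 11; σ²_Plumbing rough-in = ((21−5)/6)² = 7.111
te_HVAC install = (2 + 4·3 + 4)/6 = 18/6 = 3; σ²_HVAC install = ((4−2)/6)² = 0.111
te_Insulation = (9 + 4·12 + 21)/6 = 78/6 = 13; σ²_Insulation = ((21−9)/6)² = 4.000
te_Drywall = (8 + 4·9 + 10)/6 = 54/6 = 9; σ²_Drywall = ((10−8)/6)² = 0.111
te_Painting = (2 + 4·3 + 10)/6 = 24/6 = 4; σ²_Painting = ((10−2)/6)² = 1.778

Forward pass:
ES_Roofing = 0; EF_Roofing = 10
ES_Electrical rough-in = 0; EF_Electrical rough-in = 15
ES_Plumbing rough-in = 0; EF_Plumbing rough-in = 11
ES_HVAC install = max(EF_Roofing=10, EF_Plumbing rough-in=11) = 11; EF_HVAC install = 11+3 = 14
ES_Insulation = 10; EF_Insulation = 10+13 = 23
ES_Drywall = max(EF_Electrical rough-in=15, EF_HVAC install=14) = 15; EF_Drywall = 15+9 = 24
ES_Painting = max(EF_Plumbing rough-in=11, EF_Insulation=23, EF_Drywall=24) = 24; EF_Painting = 24+4 = 28
Expected project duration μ = 28 days. Critical path: Electrical rough-in → Drywall → Painting.

Variance along critical path = 2.778 + 0.111 + 1.778 = 4.667; σ = 2.160 days.
D = μ + z·σ = 28 + 0.842·2.160 = 29.8 days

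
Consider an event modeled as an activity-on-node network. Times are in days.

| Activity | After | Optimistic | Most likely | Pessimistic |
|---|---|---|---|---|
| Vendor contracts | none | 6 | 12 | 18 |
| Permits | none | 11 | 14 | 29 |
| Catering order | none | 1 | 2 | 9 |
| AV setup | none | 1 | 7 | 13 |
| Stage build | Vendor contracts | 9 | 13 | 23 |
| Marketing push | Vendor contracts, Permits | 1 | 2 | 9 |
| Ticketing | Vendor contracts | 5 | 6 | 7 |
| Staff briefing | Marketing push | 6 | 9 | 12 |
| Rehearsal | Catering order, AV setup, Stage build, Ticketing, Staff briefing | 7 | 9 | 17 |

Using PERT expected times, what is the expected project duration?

38 days

te_Vendor contracts = (6 + 4·12 + 18)/6 = 72/6 = 12
te_Permits = (11 + 4·14 + 29)/6 = 96/6 = 16
te_Catering order = (1 + 4·2 + 9)/6 = 18/6 = 3
te_AV setup = (1 + 4·7 + 13)/6 = 42/6 = 7
te_Stage build = (9 + 4·13 + 23)/6 = 84/6 = 14
te_Marketing push = (1 + 4·2 + 9)/6 = 18/6 = 3
te_Ticketing = (5 + 4·6 + 7)/6 = 36/6 = 6
te_Staff briefing = (6 + 4·9 + 12)/6 = 54/6 = 9
te_Rehearsal = (7 + 4·9 + 17)/6 = 60/6 = 10

Forward pass:
ES_Vendor contracts = 0; EF_Vendor contracts = 12
ES_Permits = 0; EF_Permits = 16
ES_Catering order = 0; EF_Catering order = 3
ES_AV setup = 0; EF_AV setup = 7
ES_Stage build = 12; EF_Stage build = 12+14 = 26
ES_Marketing push = max(EF_Vendor contracts=12, EF_Permits=16) = 16; EF_Marketing push = 16+3 = 19
ES_Ticketing = 12; EF_Ticketing = 12+6 = 18
ES_Staff briefing = 19; EF_Staff briefing = 19+9 = 28
ES_Rehearsal = max(EF_Catering order=3, EF_AV setup=7, EF_Stage build=26, EF_Ticketing=18, EF_Staff briefing=28) = 28; EF_Rehearsal = 28+10 = 38
Expected project duration μ = 38 days. Critical path: Permits → Marketing push → Staff briefing → Rehearsal.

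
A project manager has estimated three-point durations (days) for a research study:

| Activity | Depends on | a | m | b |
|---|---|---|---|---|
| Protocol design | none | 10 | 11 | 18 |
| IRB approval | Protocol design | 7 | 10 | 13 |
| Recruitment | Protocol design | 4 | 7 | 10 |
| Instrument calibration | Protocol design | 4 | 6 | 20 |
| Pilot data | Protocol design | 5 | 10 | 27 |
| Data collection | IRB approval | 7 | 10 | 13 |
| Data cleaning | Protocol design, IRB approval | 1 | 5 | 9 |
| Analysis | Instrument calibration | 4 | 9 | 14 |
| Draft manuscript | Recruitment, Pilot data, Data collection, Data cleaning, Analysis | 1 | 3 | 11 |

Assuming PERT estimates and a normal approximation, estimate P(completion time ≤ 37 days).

te_Protocol design = (10 + 4·11 + 18)/6 = 72/6 = 12; σ²_Protocol design = ((18−10)/6)² = 1.778
te_IRB approval = (7 + 4·10 + 13)/6 = 60/6 = 10; σ²_IRB approval = ((13−7)/6)² = 1.000
te_Recruitment = (4 + 4·7 + 10)/6 = 42/6 = 7; σ²_Recruitment = ((10−4)/6)² = 1.000
te_Instrument calibration = (4 + 4·6 + 20)/6 = 48/6 = 8; σ²_Instrument calibration = ((20−4)/6)² = 7.111
te_Pilot data = (5 + 4·10 + 27)/6 = 72/6 = 12; σ²_Pilot data = ((27−5)/6)² = 13.444
te_Data collection = (7 + 4·10 + 13)/6 = 60/6 = 10; σ²_Data collection = ((13−7)/6)² = 1.000
te_Data cleaning = (1 + 4·5 + 9)/6 = 30/6 = 5; σ²_Data cleaning = ((9−1)/6)² = 1.778
te_Analysis = (4 + 4·9 + 14)/6 = 54/6 = 9; σ²_Analysis = ((14−4)/6)² = 2.778
te_Draft manuscript = (1 + 4·3 + 11)/6 = 24/6 = 4; σ²_Draft manuscript = ((11−1)/6)² = 2.778

Forward pass:
ES_Protocol design = 0; EF_Protocol design = 12
ES_IRB approval = 12; EF_IRB approval = 12+10 = 22
ES_Recruitment = 12; EF_Recruitment = 12+7 = 19
ES_Instrument calibration = 12; EF_Instrument calibration = 12+8 = 20
ES_Pilot data = 12; EF_Pilot data = 12+12 = 24
ES_Data collection = 22; EF_Data collection = 22+10 = 32
ES_Data cleaning = max(EF_Protocol design=12, EF_IRB approval=22) = 22; EF_Data cleaning = 22+5 = 27
ES_Analysis = 20; EF_Analysis = 20+9 = 29
ES_Draft manuscript = max(EF_Recruitment=19, EF_Pilot data=24, EF_Data collection=32, EF_Data cleaning=27, EF_Analysis=29) = 32; EF_Draft manuscript = 32+4 = 36
Expected project duration μ = 36 days. Critical path: Protocol design → IRB approval → Data collection → Draft manuscript.

Variance along critical path = 1.778 + 1.000 + 1.000 + 2.778 = 6.556; σ = √6.556 = 2.560 days.
Z = (37 − 36) / 2.560 = 0.391
P(T ≤ 37) = Φ(0.391) ≈ 0.652

0.652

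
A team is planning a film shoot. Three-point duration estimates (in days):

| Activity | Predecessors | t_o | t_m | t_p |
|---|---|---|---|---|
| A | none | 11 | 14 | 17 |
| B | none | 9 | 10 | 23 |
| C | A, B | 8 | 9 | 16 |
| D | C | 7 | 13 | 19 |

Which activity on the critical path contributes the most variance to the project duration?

te_A = (11 + 4·14 + 17)/6 = 84/6 = 14; σ²_A = ((17−11)/6)² = 1.000
te_B = (9 + 4·10 + 23)/6 = 72/6 = 12; σ²_B = ((23−9)/6)² = 5.444
te_C = (8 + 4·9 + 16)/6 = 60/6 = 10; σ²_C = ((16−8)/6)² = 1.778
te_D = (7 + 4·13 + 19)/6 = 78/6 = 13; σ²_D = ((19−7)/6)² = 4.000

Forward pass:
ES_A = 0; EF_A = 14
ES_B = 0; EF_B = 12
ES_C = max(EF_A=14, EF_B=12) = 14; EF_C = 14+10 = 24
ES_D = 24; EF_D = 24+13 = 37
Expected project duration μ = 37 days. Critical path: A → C → D.

Variances on critical path: σ²_A=1.000, σ²_C=1.778, σ²_D=4.000.
Largest is σ²_D = 4.000.

D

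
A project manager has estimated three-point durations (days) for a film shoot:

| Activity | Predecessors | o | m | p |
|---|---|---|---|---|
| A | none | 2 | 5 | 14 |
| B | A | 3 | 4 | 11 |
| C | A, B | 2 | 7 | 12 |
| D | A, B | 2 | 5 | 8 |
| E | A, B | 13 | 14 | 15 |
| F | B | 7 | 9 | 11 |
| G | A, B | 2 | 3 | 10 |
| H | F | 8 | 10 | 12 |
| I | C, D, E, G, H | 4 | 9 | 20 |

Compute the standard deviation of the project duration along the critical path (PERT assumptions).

te_A = (2 + 4·5 + 14)/6 = 36/6 = 6; σ²_A = ((14−2)/6)² = 4.000
te_B = (3 + 4·4 + 11)/6 = 30/6 = 5; σ²_B = ((11−3)/6)² = 1.778
te_C = (2 + 4·7 + 12)/6 = 42/6 = 7; σ²_C = ((12−2)/6)² = 2.778
te_D = (2 + 4·5 + 8)/6 = 30/6 = 5; σ²_D = ((8−2)/6)² = 1.000
te_E = (13 + 4·14 + 15)/6 = 84/6 = 14; σ²_E = ((15−13)/6)² = 0.111
te_F = (7 + 4·9 + 11)/6 = 54/6 = 9; σ²_F = ((11−7)/6)² = 0.444
te_G = (2 + 4·3 + 10)/6 = 24/6 = 4; σ²_G = ((10−2)/6)² = 1.778
te_H = (8 + 4·10 + 12)/6 = 60/6 = 10; σ²_H = ((12−8)/6)² = 0.444
te_I = (4 + 4·9 + 20)/6 = 60/6 = 10; σ²_I = ((20−4)/6)² = 7.111

Forward pass:
ES_A = 0; EF_A = 6
ES_B = 6; EF_B = 6+5 = 11
ES_C = max(EF_A=6, EF_B=11) = 11; EF_C = 11+7 = 18
ES_D = max(EF_A=6, EF_B=11) = 11; EF_D = 11+5 = 16
ES_E = max(EF_A=6, EF_B=11) = 11; EF_E = 11+14 = 25
ES_F = 11; EF_F = 11+9 = 20
ES_G = max(EF_A=6, EF_B=11) = 11; EF_G = 11+4 = 15
ES_H = 20; EF_H = 20+10 = 30
ES_I = max(EF_C=18, EF_D=16, EF_E=25, EF_G=15, EF_H=30) = 30; EF_I = 30+10 = 40
Expected project duration μ = 40 days. Critical path: A → B → F → H → I.

Variance along critical path = 4.000 + 1.778 + 0.444 + 0.444 + 7.111 = 13.778
σ = √13.778 = 3.712 days

3.71 days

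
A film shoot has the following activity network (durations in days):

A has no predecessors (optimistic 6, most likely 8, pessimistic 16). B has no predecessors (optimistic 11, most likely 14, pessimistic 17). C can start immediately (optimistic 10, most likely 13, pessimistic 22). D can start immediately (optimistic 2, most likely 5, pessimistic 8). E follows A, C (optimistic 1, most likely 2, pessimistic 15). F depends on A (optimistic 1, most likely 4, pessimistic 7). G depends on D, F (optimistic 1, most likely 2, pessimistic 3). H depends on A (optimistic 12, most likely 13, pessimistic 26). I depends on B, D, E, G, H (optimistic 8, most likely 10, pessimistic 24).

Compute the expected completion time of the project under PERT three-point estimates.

te_A = (6 + 4·8 + 16)/6 = 54/6 = 9
te_B = (11 + 4·14 + 17)/6 = 84/6 = 14
te_C = (10 + 4·13 + 22)/6 = 84/6 = 14
te_D = (2 + 4·5 + 8)/6 = 30/6 = 5
te_E = (1 + 4·2 + 15)/6 = 24/6 = 4
te_F = (1 + 4·4 + 7)/6 = 24/6 = 4
te_G = (1 + 4·2 + 3)/6 = 12/6 = 2
te_H = (12 + 4·13 + 26)/6 = 90/6 = 15
te_I = (8 + 4·10 + 24)/6 = 72/6 = 12

Forward pass:
ES_A = 0; EF_A = 9
ES_B = 0; EF_B = 14
ES_C = 0; EF_C = 14
ES_D = 0; EF_D = 5
ES_E = max(EF_A=9, EF_C=14) = 14; EF_E = 14+4 = 18
ES_F = 9; EF_F = 9+4 = 13
ES_G = max(EF_D=5, EF_F=13) = 13; EF_G = 13+2 = 15
ES_H = 9; EF_H = 9+15 = 24
ES_I = max(EF_B=14, EF_D=5, EF_E=18, EF_G=15, EF_H=24) = 24; EF_I = 24+12 = 36
Expected project duration μ = 36 days. Critical path: A → H → I.

36 days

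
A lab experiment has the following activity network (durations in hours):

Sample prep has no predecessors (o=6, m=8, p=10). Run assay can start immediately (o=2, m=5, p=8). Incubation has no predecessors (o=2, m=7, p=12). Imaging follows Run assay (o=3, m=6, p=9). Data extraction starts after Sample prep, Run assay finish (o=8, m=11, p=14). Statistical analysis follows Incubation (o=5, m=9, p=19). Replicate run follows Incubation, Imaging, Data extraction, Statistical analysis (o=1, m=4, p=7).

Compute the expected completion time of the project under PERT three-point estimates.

te_Sample prep = (6 + 4·8 + 10)/6 = 48/6 = 8
te_Run assay = (2 + 4·5 + 8)/6 = 30/6 = 5
te_Incubation = (2 + 4·7 + 12)/6 = 42/6 = 7
te_Imaging = (3 + 4·6 + 9)/6 = 36/6 = 6
te_Data extraction = (8 + 4·11 + 14)/6 = 66/6 = 11
te_Statistical analysis = (5 + 4·9 + 19)/6 = 60/6 = 10
te_Replicate run = (1 + 4·4 + 7)/6 = 24/6 = 4

Forward pass:
ES_Sample prep = 0; EF_Sample prep = 8
ES_Run assay = 0; EF_Run assay = 5
ES_Incubation = 0; EF_Incubation = 7
ES_Imaging = 5; EF_Imaging = 5+6 = 11
ES_Data extraction = max(EF_Sample prep=8, EF_Run assay=5) = 8; EF_Data extraction = 8+11 = 19
ES_Statistical analysis = 7; EF_Statistical analysis = 7+10 = 17
ES_Replicate run = max(EF_Incubation=7, EF_Imaging=11, EF_Data extraction=19, EF_Statistical analysis=17) = 19; EF_Replicate run = 19+4 = 23
Expected project duration μ = 23 hours. Critical path: Sample prep → Data extraction → Replicate run.

23 hours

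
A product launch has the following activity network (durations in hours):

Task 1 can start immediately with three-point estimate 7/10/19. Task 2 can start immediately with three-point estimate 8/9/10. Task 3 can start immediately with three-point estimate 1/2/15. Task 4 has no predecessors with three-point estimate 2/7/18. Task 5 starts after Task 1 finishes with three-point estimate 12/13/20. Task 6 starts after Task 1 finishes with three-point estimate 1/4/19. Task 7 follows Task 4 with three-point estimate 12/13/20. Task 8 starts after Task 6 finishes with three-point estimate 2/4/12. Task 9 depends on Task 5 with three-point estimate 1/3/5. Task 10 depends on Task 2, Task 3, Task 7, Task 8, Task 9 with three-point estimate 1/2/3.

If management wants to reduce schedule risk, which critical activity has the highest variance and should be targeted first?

Task 1

te_Task 1 = (7 + 4·10 + 19)/6 = 66/6 = 11; σ²_Task 1 = ((19−7)/6)² = 4.000
te_Task 2 = (8 + 4·9 + 10)/6 = 54/6 = 9; σ²_Task 2 = ((10−8)/6)² = 0.111
te_Task 3 = (1 + 4·2 + 15)/6 = 24/6 = 4; σ²_Task 3 = ((15−1)/6)² = 5.444
te_Task 4 = (2 + 4·7 + 18)/6 = 48/6 = 8; σ²_Task 4 = ((18−2)/6)² = 7.111
te_Task 5 = (12 + 4·13 + 20)/6 = 84/6 = 14; σ²_Task 5 = ((20−12)/6)² = 1.778
te_Task 6 = (1 + 4·4 + 19)/6 = 36/6 = 6; σ²_Task 6 = ((19−1)/6)² = 9.000
te_Task 7 = (12 + 4·13 + 20)/6 = 84/6 = 14; σ²_Task 7 = ((20−12)/6)² = 1.778
te_Task 8 = (2 + 4·4 + 12)/6 = 30/6 = 5; σ²_Task 8 = ((12−2)/6)² = 2.778
te_Task 9 = (1 + 4·3 + 5)/6 = 18/6 = 3; σ²_Task 9 = ((5−1)/6)² = 0.444
te_Task 10 = (1 + 4·2 + 3)/6 = 12/6 = 2; σ²_Task 10 = ((3−1)/6)² = 0.111

Forward pass:
ES_Task 1 = 0; EF_Task 1 = 11
ES_Task 2 = 0; EF_Task 2 = 9
ES_Task 3 = 0; EF_Task 3 = 4
ES_Task 4 = 0; EF_Task 4 = 8
ES_Task 5 = 11; EF_Task 5 = 11+14 = 25
ES_Task 6 = 11; EF_Task 6 = 11+6 = 17
ES_Task 7 = 8; EF_Task 7 = 8+14 = 22
ES_Task 8 = 17; EF_Task 8 = 17+5 = 22
ES_Task 9 = 25; EF_Task 9 = 25+3 = 28
ES_Task 10 = max(EF_Task 2=9, EF_Task 3=4, EF_Task 7=22, EF_Task 8=22, EF_Task 9=28) = 28; EF_Task 10 = 28+2 = 30
Expected project duration μ = 30 hours. Critical path: Task 1 → Task 5 → Task 9 → Task 10.

Variances on critical path: σ²_Task 1=4.000, σ²_Task 5=1.778, σ²_Task 9=0.444, σ²_Task 10=0.111.
Largest is σ²_Task 1 = 4.000.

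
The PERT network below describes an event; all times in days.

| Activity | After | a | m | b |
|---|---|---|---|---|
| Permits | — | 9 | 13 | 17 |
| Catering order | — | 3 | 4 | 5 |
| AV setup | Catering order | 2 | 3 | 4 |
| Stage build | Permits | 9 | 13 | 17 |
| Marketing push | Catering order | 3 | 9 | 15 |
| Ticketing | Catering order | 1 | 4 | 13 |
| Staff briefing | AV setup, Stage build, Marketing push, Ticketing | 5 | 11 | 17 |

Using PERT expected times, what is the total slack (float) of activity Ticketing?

17 days

te_Permits = (9 + 4·13 + 17)/6 = 78/6 = 13
te_Catering order = (3 + 4·4 + 5)/6 = 24/6 = 4
te_AV setup = (2 + 4·3 + 4)/6 = 18/6 = 3
te_Stage build = (9 + 4·13 + 17)/6 = 78/6 = 13
te_Marketing push = (3 + 4·9 + 15)/6 = 54/6 = 9
te_Ticketing = (1 + 4·4 + 13)/6 = 30/6 = 5
te_Staff briefing = (5 + 4·11 + 17)/6 = 66/6 = 11

Forward pass:
ES_Permits = 0; EF_Permits = 13
ES_Catering order = 0; EF_Catering order = 4
ES_AV setup = 4; EF_AV setup = 4+3 = 7
ES_Stage build = 13; EF_Stage build = 13+13 = 26
ES_Marketing push = 4; EF_Marketing push = 4+9 = 13
ES_Ticketing = 4; EF_Ticketing = 4+5 = 9
ES_Staff briefing = max(EF_AV setup=7, EF_Stage build=26, EF_Marketing push=13, EF_Ticketing=9) = 26; EF_Staff briefing = 26+11 = 37
Expected project duration μ = 37 days. Critical path: Permits → Stage build → Staff briefing.

Backward pass:
LF_Staff briefing = 37; LS_Staff briefing = 37−11 = 26
LF_Ticketing = LS_Staff briefing = 26; LS_Ticketing = 26−5 = 21
LF_Marketing push = LS_Staff briefing = 26; LS_Marketing push = 26−9 = 17
LF_Stage build = LS_Staff briefing = 26; LS_Stage build = 26−13 = 13
LF_AV setup = LS_Staff briefing = 26; LS_AV setup = 26−3 = 23
LF_Catering order = min(LS_AV setup=23, LS_Marketing push=17, LS_Ticketing=21) = 17; LS_Catering order = 17−4 = 13
LF_Permits = LS_Stage build = 13; LS_Permits = 13−13 = 0
Slack_Ticketing = LS_Ticketing − ES_Ticketing = 21 − 4 = 17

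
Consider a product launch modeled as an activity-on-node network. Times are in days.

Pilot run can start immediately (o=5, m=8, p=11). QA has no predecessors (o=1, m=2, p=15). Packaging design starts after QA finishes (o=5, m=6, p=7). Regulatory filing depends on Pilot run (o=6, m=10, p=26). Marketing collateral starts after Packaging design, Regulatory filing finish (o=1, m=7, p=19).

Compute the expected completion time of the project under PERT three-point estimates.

te_Pilot run = (5 + 4·8 + 11)/6 = 48/6 = 8
te_QA = (1 + 4·2 + 15)/6 = 24/6 = 4
te_Packaging design = (5 + 4·6 + 7)/6 = 36/6 = 6
te_Regulatory filing = (6 + 4·10 + 26)/6 = 72/6 = 12
te_Marketing collateral = (1 + 4·7 + 19)/6 = 48/6 = 8

Forward pass:
ES_Pilot run = 0; EF_Pilot run = 8
ES_QA = 0; EF_QA = 4
ES_Packaging design = 4; EF_Packaging design = 4+6 = 10
ES_Regulatory filing = 8; EF_Regulatory filing = 8+12 = 20
ES_Marketing collateral = max(EF_Packaging design=10, EF_Regulatory filing=20) = 20; EF_Marketing collateral = 20+8 = 28
Expected project duration μ = 28 days. Critical path: Pilot run → Regulatory filing → Marketing collateral.

28 days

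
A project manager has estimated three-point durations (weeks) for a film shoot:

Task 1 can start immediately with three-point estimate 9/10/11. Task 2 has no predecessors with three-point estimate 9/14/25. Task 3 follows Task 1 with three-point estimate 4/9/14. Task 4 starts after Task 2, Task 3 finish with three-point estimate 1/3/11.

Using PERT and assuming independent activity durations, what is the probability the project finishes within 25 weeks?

te_Task 1 = (9 + 4·10 + 11)/6 = 60/6 = 10; σ²_Task 1 = ((11−9)/6)² = 0.111
te_Task 2 = (9 + 4·14 + 25)/6 = 90/6 = 15; σ²_Task 2 = ((25−9)/6)² = 7.111
te_Task 3 = (4 + 4·9 + 14)/6 = 54/6 = 9; σ²_Task 3 = ((14−4)/6)² = 2.778
te_Task 4 = (1 + 4·3 + 11)/6 = 24/6 = 4; σ²_Task 4 = ((11−1)/6)² = 2.778

Forward pass:
ES_Task 1 = 0; EF_Task 1 = 10
ES_Task 2 = 0; EF_Task 2 = 15
ES_Task 3 = 10; EF_Task 3 = 10+9 = 19
ES_Task 4 = max(EF_Task 2=15, EF_Task 3=19) = 19; EF_Task 4 = 19+4 = 23
Expected project duration μ = 23 weeks. Critical path: Task 1 → Task 3 → Task 4.

Variance along critical path = 0.111 + 2.778 + 2.778 = 5.667; σ = √5.667 = 2.380 weeks.
Z = (25 − 23) / 2.380 = 0.840
P(T ≤ 25) = Φ(0.840) ≈ 0.800

0.800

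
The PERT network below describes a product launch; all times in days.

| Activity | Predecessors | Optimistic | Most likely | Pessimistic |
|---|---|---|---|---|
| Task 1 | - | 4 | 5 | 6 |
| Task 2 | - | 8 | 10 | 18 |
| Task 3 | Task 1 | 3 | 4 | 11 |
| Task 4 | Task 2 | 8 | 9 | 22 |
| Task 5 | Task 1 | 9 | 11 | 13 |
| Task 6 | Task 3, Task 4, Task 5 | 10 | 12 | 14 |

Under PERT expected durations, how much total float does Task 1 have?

te_Task 1 = (4 + 4·5 + 6)/6 = 30/6 = 5
te_Task 2 = (8 + 4·10 + 18)/6 = 66/6 = 11
te_Task 3 = (3 + 4·4 + 11)/6 = 30/6 = 5
te_Task 4 = (8 + 4·9 + 22)/6 = 66/6 = 11
te_Task 5 = (9 + 4·11 + 13)/6 = 66/6 = 11
te_Task 6 = (10 + 4·12 + 14)/6 = 72/6 = 12

Forward pass:
ES_Task 1 = 0; EF_Task 1 = 5
ES_Task 2 = 0; EF_Task 2 = 11
ES_Task 3 = 5; EF_Task 3 = 5+5 = 10
ES_Task 4 = 11; EF_Task 4 = 11+11 = 22
ES_Task 5 = 5; EF_Task 5 = 5+11 = 16
ES_Task 6 = max(EF_Task 3=10, EF_Task 4=22, EF_Task 5=16) = 22; EF_Task 6 = 22+12 = 34
Expected project duration μ = 34 days. Critical path: Task 2 → Task 4 → Task 6.

Backward pass:
LF_Task 6 = 34; LS_Task 6 = 34−12 = 22
LF_Task 5 = LS_Task 6 = 22; LS_Task 5 = 22−11 = 11
LF_Task 4 = LS_Task 6 = 22; LS_Task 4 = 22−11 = 11
LF_Task 3 = LS_Task 6 = 22; LS_Task 3 = 22−5 = 17
LF_Task 2 = LS_Task 4 = 11; LS_Task 2 = 11−11 = 0
LF_Task 1 = min(LS_Task 3=17, LS_Task 5=11) = 11; LS_Task 1 = 11−5 = 6
Slack_Task 1 = LS_Task 1 − ES_Task 1 = 6 − 0 = 6

6 days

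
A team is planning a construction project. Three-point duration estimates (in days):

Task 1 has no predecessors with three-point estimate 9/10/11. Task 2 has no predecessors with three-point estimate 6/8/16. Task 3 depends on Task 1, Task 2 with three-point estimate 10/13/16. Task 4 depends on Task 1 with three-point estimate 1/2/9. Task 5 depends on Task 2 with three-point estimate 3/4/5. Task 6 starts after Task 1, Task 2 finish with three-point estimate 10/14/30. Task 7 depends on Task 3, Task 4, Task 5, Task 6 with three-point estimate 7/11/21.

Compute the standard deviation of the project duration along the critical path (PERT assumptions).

4.08 days

te_Task 1 = (9 + 4·10 + 11)/6 = 60/6 = 10; σ²_Task 1 = ((11−9)/6)² = 0.111
te_Task 2 = (6 + 4·8 + 16)/6 = 54/6 = 9; σ²_Task 2 = ((16−6)/6)² = 2.778
te_Task 3 = (10 + 4·13 + 16)/6 = 78/6 = 13; σ²_Task 3 = ((16−10)/6)² = 1.000
te_Task 4 = (1 + 4·2 + 9)/6 = 18/6 = 3; σ²_Task 4 = ((9−1)/6)² = 1.778
te_Task 5 = (3 + 4·4 + 5)/6 = 24/6 = 4; σ²_Task 5 = ((5−3)/6)² = 0.111
te_Task 6 = (10 + 4·14 + 30)/6 = 96/6 = 16; σ²_Task 6 = ((30−10)/6)² = 11.111
te_Task 7 = (7 + 4·11 + 21)/6 = 72/6 = 12; σ²_Task 7 = ((21−7)/6)² = 5.444

Forward pass:
ES_Task 1 = 0; EF_Task 1 = 10
ES_Task 2 = 0; EF_Task 2 = 9
ES_Task 3 = max(EF_Task 1=10, EF_Task 2=9) = 10; EF_Task 3 = 10+13 = 23
ES_Task 4 = 10; EF_Task 4 = 10+3 = 13
ES_Task 5 = 9; EF_Task 5 = 9+4 = 13
ES_Task 6 = max(EF_Task 1=10, EF_Task 2=9) = 10; EF_Task 6 = 10+16 = 26
ES_Task 7 = max(EF_Task 3=23, EF_Task 4=13, EF_Task 5=13, EF_Task 6=26) = 26; EF_Task 7 = 26+12 = 38
Expected project duration μ = 38 days. Critical path: Task 1 → Task 6 → Task 7.

Variance along critical path = 0.111 + 11.111 + 5.444 = 16.667
σ = √16.667 = 4.082 days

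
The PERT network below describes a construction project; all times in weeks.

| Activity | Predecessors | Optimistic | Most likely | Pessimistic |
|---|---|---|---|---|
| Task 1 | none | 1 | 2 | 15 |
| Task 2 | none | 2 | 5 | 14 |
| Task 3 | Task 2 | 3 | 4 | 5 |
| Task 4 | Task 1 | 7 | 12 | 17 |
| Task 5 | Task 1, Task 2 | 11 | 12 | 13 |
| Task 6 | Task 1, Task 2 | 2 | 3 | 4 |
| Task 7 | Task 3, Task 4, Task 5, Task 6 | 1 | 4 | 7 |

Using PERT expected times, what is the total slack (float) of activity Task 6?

te_Task 1 = (1 + 4·2 + 15)/6 = 24/6 = 4
te_Task 2 = (2 + 4·5 + 14)/6 = 36/6 = 6
te_Task 3 = (3 + 4·4 + 5)/6 = 24/6 = 4
te_Task 4 = (7 + 4·12 + 17)/6 = 72/6 = 12
te_Task 5 = (11 + 4·12 + 13)/6 = 72/6 = 12
te_Task 6 = (2 + 4·3 + 4)/6 = 18/6 = 3
te_Task 7 = (1 + 4·4 + 7)/6 = 24/6 = 4

Forward pass:
ES_Task 1 = 0; EF_Task 1 = 4
ES_Task 2 = 0; EF_Task 2 = 6
ES_Task 3 = 6; EF_Task 3 = 6+4 = 10
ES_Task 4 = 4; EF_Task 4 = 4+12 = 16
ES_Task 5 = max(EF_Task 1=4, EF_Task 2=6) = 6; EF_Task 5 = 6+12 = 18
ES_Task 6 = max(EF_Task 1=4, EF_Task 2=6) = 6; EF_Task 6 = 6+3 = 9
ES_Task 7 = max(EF_Task 3=10, EF_Task 4=16, EF_Task 5=18, EF_Task 6=9) = 18; EF_Task 7 = 18+4 = 22
Expected project duration μ = 22 weeks. Critical path: Task 2 → Task 5 → Task 7.

Backward pass:
LF_Task 7 = 22; LS_Task 7 = 22−4 = 18
LF_Task 6 = LS_Task 7 = 18; LS_Task 6 = 18−3 = 15
LF_Task 5 = LS_Task 7 = 18; LS_Task 5 = 18−12 = 6
LF_Task 4 = LS_Task 7 = 18; LS_Task 4 = 18−12 = 6
LF_Task 3 = LS_Task 7 = 18; LS_Task 3 = 18−4 = 14
LF_Task 2 = min(LS_Task 3=14, LS_Task 5=6, LS_Task 6=15) = 6; LS_Task 2 = 6−6 = 0
LF_Task 1 = min(LS_Task 4=6, LS_Task 5=6, LS_Task 6=15) = 6; LS_Task 1 = 6−4 = 2
Slack_Task 6 = LS_Task 6 − ES_Task 6 = 15 − 6 = 9

9 weeks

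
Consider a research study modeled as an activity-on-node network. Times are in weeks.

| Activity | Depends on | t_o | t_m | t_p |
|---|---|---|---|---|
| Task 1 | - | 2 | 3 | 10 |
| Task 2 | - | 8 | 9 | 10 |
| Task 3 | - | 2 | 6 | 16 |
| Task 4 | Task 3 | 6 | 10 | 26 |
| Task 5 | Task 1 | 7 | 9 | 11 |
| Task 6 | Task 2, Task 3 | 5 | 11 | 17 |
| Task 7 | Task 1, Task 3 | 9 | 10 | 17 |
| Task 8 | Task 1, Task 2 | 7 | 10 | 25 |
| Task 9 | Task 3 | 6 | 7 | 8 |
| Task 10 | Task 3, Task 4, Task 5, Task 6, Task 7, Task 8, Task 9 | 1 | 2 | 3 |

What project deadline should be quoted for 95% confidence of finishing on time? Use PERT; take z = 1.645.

28.0 weeks

te_Task 1 = (2 + 4·3 + 10)/6 = 24/6 = 4; σ²_Task 1 = ((10−2)/6)² = 1.778
te_Task 2 = (8 + 4·9 + 10)/6 = 54/6 = 9; σ²_Task 2 = ((10−8)/6)² = 0.111
te_Task 3 = (2 + 4·6 + 16)/6 = 42/6 = 7; σ²_Task 3 = ((16−2)/6)² = 5.444
te_Task 4 = (6 + 4·10 + 26)/6 = 72/6 = 12; σ²_Task 4 = ((26−6)/6)² = 11.111
te_Task 5 = (7 + 4·9 + 11)/6 = 54/6 = 9; σ²_Task 5 = ((11−7)/6)² = 0.444
te_Task 6 = (5 + 4·11 + 17)/6 = 66/6 = 11; σ²_Task 6 = ((17−5)/6)² = 4.000
te_Task 7 = (9 + 4·10 + 17)/6 = 66/6 = 11; σ²_Task 7 = ((17−9)/6)² = 1.778
te_Task 8 = (7 + 4·10 + 25)/6 = 72/6 = 12; σ²_Task 8 = ((25−7)/6)² = 9.000
te_Task 9 = (6 + 4·7 + 8)/6 = 42/6 = 7; σ²_Task 9 = ((8−6)/6)² = 0.111
te_Task 10 = (1 + 4·2 + 3)/6 = 12/6 = 2; σ²_Task 10 = ((3−1)/6)² = 0.111

Forward pass:
ES_Task 1 = 0; EF_Task 1 = 4
ES_Task 2 = 0; EF_Task 2 = 9
ES_Task 3 = 0; EF_Task 3 = 7
ES_Task 4 = 7; EF_Task 4 = 7+12 = 19
ES_Task 5 = 4; EF_Task 5 = 4+9 = 13
ES_Task 6 = max(EF_Task 2=9, EF_Task 3=7) = 9; EF_Task 6 = 9+11 = 20
ES_Task 7 = max(EF_Task 1=4, EF_Task 3=7) = 7; EF_Task 7 = 7+11 = 18
ES_Task 8 = max(EF_Task 1=4, EF_Task 2=9) = 9; EF_Task 8 = 9+12 = 21
ES_Task 9 = 7; EF_Task 9 = 7+7 = 14
ES_Task 10 = max(EF_Task 3=7, EF_Task 4=19, EF_Task 5=13, EF_Task 6=20, EF_Task 7=18, EF_Task 8=21, EF_Task 9=14) = 21; EF_Task 10 = 21+2 = 23
Expected project duration μ = 23 weeks. Critical path: Task 2 → Task 8 → Task 10.

Variance along critical path = 0.111 + 9.000 + 0.111 = 9.222; σ = 3.037 weeks.
D = μ + z·σ = 23 + 1.645·3.037 = 28.0 weeks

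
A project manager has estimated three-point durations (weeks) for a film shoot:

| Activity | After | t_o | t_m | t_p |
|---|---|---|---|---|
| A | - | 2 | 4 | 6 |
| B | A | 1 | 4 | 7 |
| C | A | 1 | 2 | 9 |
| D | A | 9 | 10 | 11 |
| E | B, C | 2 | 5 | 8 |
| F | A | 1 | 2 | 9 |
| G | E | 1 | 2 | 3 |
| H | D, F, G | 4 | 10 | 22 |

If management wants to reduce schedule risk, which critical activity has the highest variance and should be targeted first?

te_A = (2 + 4·4 + 6)/6 = 24/6 = 4; σ²_A = ((6−2)/6)² = 0.444
te_B = (1 + 4·4 + 7)/6 = 24/6 = 4; σ²_B = ((7−1)/6)² = 1.000
te_C = (1 + 4·2 + 9)/6 = 18/6 = 3; σ²_C = ((9−1)/6)² = 1.778
te_D = (9 + 4·10 + 11)/6 = 60/6 = 10; σ²_D = ((11−9)/6)² = 0.111
te_E = (2 + 4·5 + 8)/6 = 30/6 = 5; σ²_E = ((8−2)/6)² = 1.000
te_F = (1 + 4·2 + 9)/6 = 18/6 = 3; σ²_F = ((9−1)/6)² = 1.778
te_G = (1 + 4·2 + 3)/6 = 12/6 = 2; σ²_G = ((3−1)/6)² = 0.111
te_H = (4 + 4·10 + 22)/6 = 66/6 = 11; σ²_H = ((22−4)/6)² = 9.000

Forward pass:
ES_A = 0; EF_A = 4
ES_B = 4; EF_B = 4+4 = 8
ES_C = 4; EF_C = 4+3 = 7
ES_D = 4; EF_D = 4+10 = 14
ES_E = max(EF_B=8, EF_C=7) = 8; EF_E = 8+5 = 13
ES_F = 4; EF_F = 4+3 = 7
ES_G = 13; EF_G = 13+2 = 15
ES_H = max(EF_D=14, EF_F=7, EF_G=15) = 15; EF_H = 15+11 = 26
Expected project duration μ = 26 weeks. Critical path: A → B → E → G → H.

Variances on critical path: σ²_A=0.444, σ²_B=1.000, σ²_E=1.000, σ²_G=0.111, σ²_H=9.000.
Largest is σ²_H = 9.000.

H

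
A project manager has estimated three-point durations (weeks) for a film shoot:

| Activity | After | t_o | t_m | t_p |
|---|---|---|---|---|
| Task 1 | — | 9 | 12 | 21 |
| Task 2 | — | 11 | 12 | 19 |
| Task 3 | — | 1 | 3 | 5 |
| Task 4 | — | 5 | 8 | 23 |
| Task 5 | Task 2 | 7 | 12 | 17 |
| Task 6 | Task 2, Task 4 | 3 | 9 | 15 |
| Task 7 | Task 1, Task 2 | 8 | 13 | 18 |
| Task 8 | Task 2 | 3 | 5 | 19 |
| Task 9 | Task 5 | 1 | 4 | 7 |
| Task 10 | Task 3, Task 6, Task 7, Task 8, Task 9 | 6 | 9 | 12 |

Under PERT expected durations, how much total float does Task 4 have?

10 weeks

te_Task 1 = (9 + 4·12 + 21)/6 = 78/6 = 13
te_Task 2 = (11 + 4·12 + 19)/6 = 78/6 = 13
te_Task 3 = (1 + 4·3 + 5)/6 = 18/6 = 3
te_Task 4 = (5 + 4·8 + 23)/6 = 60/6 = 10
te_Task 5 = (7 + 4·12 + 17)/6 = 72/6 = 12
te_Task 6 = (3 + 4·9 + 15)/6 = 54/6 = 9
te_Task 7 = (8 + 4·13 + 18)/6 = 78/6 = 13
te_Task 8 = (3 + 4·5 + 19)/6 = 42/6 = 7
te_Task 9 = (1 + 4·4 + 7)/6 = 24/6 = 4
te_Task 10 = (6 + 4·9 + 12)/6 = 54/6 = 9

Forward pass:
ES_Task 1 = 0; EF_Task 1 = 13
ES_Task 2 = 0; EF_Task 2 = 13
ES_Task 3 = 0; EF_Task 3 = 3
ES_Task 4 = 0; EF_Task 4 = 10
ES_Task 5 = 13; EF_Task 5 = 13+12 = 25
ES_Task 6 = max(EF_Task 2=13, EF_Task 4=10) = 13; EF_Task 6 = 13+9 = 22
ES_Task 7 = max(EF_Task 1=13, EF_Task 2=13) = 13; EF_Task 7 = 13+13 = 26
ES_Task 8 = 13; EF_Task 8 = 13+7 = 20
ES_Task 9 = 25; EF_Task 9 = 25+4 = 29
ES_Task 10 = max(EF_Task 3=3, EF_Task 6=22, EF_Task 7=26, EF_Task 8=20, EF_Task 9=29) = 29; EF_Task 10 = 29+9 = 38
Expected project duration μ = 38 weeks. Critical path: Task 2 → Task 5 → Task 9 → Task 10.

Backward pass:
LF_Task 10 = 38; LS_Task 10 = 38−9 = 29
LF_Task 9 = LS_Task 10 = 29; LS_Task 9 = 29−4 = 25
LF_Task 8 = LS_Task 10 = 29; LS_Task 8 = 29−7 = 22
LF_Task 7 = LS_Task 10 = 29; LS_Task 7 = 29−13 = 16
LF_Task 6 = LS_Task 10 = 29; LS_Task 6 = 29−9 = 20
LF_Task 5 = LS_Task 9 = 25; LS_Task 5 = 25−12 = 13
LF_Task 4 = LS_Task 6 = 20; LS_Task 4 = 20−10 = 10
LF_Task 3 = LS_Task 10 = 29; LS_Task 3 = 29−3 = 26
LF_Task 2 = min(LS_Task 5=13, LS_Task 6=20, LS_Task 7=16, LS_Task 8=22) = 13; LS_Task 2 = 13−13 = 0
LF_Task 1 = LS_Task 7 = 16; LS_Task 1 = 16−13 = 3
Slack_Task 4 = LS_Task 4 − ES_Task 4 = 10 − 0 = 10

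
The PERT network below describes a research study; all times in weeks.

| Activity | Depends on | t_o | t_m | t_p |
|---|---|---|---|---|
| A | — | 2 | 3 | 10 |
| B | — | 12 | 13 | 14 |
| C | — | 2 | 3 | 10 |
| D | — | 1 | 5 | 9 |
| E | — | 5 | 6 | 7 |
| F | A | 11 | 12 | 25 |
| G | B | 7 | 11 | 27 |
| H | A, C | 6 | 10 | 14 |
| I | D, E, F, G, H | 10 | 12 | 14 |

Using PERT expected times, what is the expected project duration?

38 weeks

te_A = (2 + 4·3 + 10)/6 = 24/6 = 4
te_B = (12 + 4·13 + 14)/6 = 78/6 = 13
te_C = (2 + 4·3 + 10)/6 = 24/6 = 4
te_D = (1 + 4·5 + 9)/6 = 30/6 = 5
te_E = (5 + 4·6 + 7)/6 = 36/6 = 6
te_F = (11 + 4·12 + 25)/6 = 84/6 = 14
te_G = (7 + 4·11 + 27)/6 = 78/6 = 13
te_H = (6 + 4·10 + 14)/6 = 60/6 = 10
te_I = (10 + 4·12 + 14)/6 = 72/6 = 12

Forward pass:
ES_A = 0; EF_A = 4
ES_B = 0; EF_B = 13
ES_C = 0; EF_C = 4
ES_D = 0; EF_D = 5
ES_E = 0; EF_E = 6
ES_F = 4; EF_F = 4+14 = 18
ES_G = 13; EF_G = 13+13 = 26
ES_H = max(EF_A=4, EF_C=4) = 4; EF_H = 4+10 = 14
ES_I = max(EF_D=5, EF_E=6, EF_F=18, EF_G=26, EF_H=14) = 26; EF_I = 26+12 = 38
Expected project duration μ = 38 weeks. Critical path: B → G → I.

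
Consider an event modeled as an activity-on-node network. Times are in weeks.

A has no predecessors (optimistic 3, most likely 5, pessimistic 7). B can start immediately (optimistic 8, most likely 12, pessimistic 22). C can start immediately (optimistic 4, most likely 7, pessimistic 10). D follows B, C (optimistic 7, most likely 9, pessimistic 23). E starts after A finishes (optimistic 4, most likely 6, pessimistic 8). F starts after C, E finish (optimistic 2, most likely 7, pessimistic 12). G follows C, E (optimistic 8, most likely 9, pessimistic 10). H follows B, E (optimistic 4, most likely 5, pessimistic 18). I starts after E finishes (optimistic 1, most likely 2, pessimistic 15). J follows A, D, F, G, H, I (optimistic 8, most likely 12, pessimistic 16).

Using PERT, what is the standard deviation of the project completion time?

3.79 weeks

te_A = (3 + 4·5 + 7)/6 = 30/6 = 5; σ²_A = ((7−3)/6)² = 0.444
te_B = (8 + 4·12 + 22)/6 = 78/6 = 13; σ²_B = ((22−8)/6)² = 5.444
te_C = (4 + 4·7 + 10)/6 = 42/6 = 7; σ²_C = ((10−4)/6)² = 1.000
te_D = (7 + 4·9 + 23)/6 = 66/6 = 11; σ²_D = ((23−7)/6)² = 7.111
te_E = (4 + 4·6 + 8)/6 = 36/6 = 6; σ²_E = ((8−4)/6)² = 0.444
te_F = (2 + 4·7 + 12)/6 = 42/6 = 7; σ²_F = ((12−2)/6)² = 2.778
te_G = (8 + 4·9 + 10)/6 = 54/6 = 9; σ²_G = ((10−8)/6)² = 0.111
te_H = (4 + 4·5 + 18)/6 = 42/6 = 7; σ²_H = ((18−4)/6)² = 5.444
te_I = (1 + 4·2 + 15)/6 = 24/6 = 4; σ²_I = ((15−1)/6)² = 5.444
te_J = (8 + 4·12 + 16)/6 = 72/6 = 12; σ²_J = ((16−8)/6)² = 1.778

Forward pass:
ES_A = 0; EF_A = 5
ES_B = 0; EF_B = 13
ES_C = 0; EF_C = 7
ES_D = max(EF_B=13, EF_C=7) = 13; EF_D = 13+11 = 24
ES_E = 5; EF_E = 5+6 = 11
ES_F = max(EF_C=7, EF_E=11) = 11; EF_F = 11+7 = 18
ES_G = max(EF_C=7, EF_E=11) = 11; EF_G = 11+9 = 20
ES_H = max(EF_B=13, EF_E=11) = 13; EF_H = 13+7 = 20
ES_I = 11; EF_I = 11+4 = 15
ES_J = max(EF_A=5, EF_D=24, EF_F=18, EF_G=20, EF_H=20, EF_I=15) = 24; EF_J = 24+12 = 36
Expected project duration μ = 36 weeks. Critical path: B → D → J.

Variance along critical path = 5.444 + 7.111 + 1.778 = 14.333
σ = √14.333 = 3.786 weeks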